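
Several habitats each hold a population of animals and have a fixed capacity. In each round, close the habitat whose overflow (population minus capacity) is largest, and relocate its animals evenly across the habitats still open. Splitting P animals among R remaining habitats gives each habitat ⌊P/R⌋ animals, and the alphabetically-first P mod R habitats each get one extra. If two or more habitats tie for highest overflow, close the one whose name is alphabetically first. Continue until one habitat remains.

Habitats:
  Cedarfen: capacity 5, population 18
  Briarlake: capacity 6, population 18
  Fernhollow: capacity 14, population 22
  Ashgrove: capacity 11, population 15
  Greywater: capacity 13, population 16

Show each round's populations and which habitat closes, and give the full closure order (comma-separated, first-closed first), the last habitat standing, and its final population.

Closure order: Cedarfen, Briarlake, Fernhollow, Ashgrove
Last habitat: Greywater with 89 animals

Round 1: Ashgrove=15 Briarlake=18 Cedarfen=18 Fernhollow=22 Greywater=16 → close Cedarfen (overflow 13)
  18÷4 = 4 each, +1 to first 2
Round 2: Ashgrove=20 Briarlake=23 Fernhollow=26 Greywater=20 → close Briarlake (overflow 17)
  23÷3 = 7 each, +1 to first 2
Round 3: Ashgrove=28 Fernhollow=34 Greywater=27 → close Fernhollow (overflow 20)
  34÷2 = 17 each, +1 to first 0
Round 4: Ashgrove=45 Greywater=44 → close Ashgrove (overflow 34)
  45÷1 = 45 each, +1 to first 0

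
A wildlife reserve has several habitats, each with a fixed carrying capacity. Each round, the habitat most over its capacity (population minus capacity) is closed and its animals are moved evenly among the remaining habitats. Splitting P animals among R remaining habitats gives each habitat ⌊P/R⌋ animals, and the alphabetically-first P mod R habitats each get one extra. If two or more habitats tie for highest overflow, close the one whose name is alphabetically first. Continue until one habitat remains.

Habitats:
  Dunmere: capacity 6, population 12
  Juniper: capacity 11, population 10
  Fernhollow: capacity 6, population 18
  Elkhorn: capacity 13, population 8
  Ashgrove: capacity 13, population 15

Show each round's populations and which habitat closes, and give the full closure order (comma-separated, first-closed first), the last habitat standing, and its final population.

Closure order: Fernhollow, Dunmere, Ashgrove, Juniper
Last habitat: Elkhorn with 63 animals

Round 1: Ashgrove=15 Dunmere=12 Elkhorn=8 Fernhollow=18 Juniper=10 → close Fernhollow (overflow 12)
  18÷4 = 4 each, +1 to first 2
Round 2: Ashgrove=20 Dunmere=17 Elkhorn=12 Juniper=14 → close Dunmere (overflow 11)
  17÷3 = 5 each, +1 to first 2
Round 3: Ashgrove=26 Elkhorn=18 Juniper=19 → close Ashgrove (overflow 13)
  26÷2 = 13 each, +1 to first 0
Round 4: Elkhorn=31 Juniper=32 → close Juniper (overflow 21)
  32÷1 = 32 each, +1 to first 0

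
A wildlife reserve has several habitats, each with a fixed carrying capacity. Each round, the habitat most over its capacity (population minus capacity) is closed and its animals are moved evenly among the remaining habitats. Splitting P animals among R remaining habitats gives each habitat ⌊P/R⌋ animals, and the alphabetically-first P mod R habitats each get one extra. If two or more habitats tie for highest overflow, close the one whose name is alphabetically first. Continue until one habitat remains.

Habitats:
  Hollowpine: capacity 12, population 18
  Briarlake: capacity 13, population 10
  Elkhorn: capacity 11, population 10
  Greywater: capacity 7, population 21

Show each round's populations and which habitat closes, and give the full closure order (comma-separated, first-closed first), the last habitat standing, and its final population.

Closure order: Greywater, Hollowpine, Elkhorn
Last habitat: Briarlake with 59 animals

Round 1: Briarlake=10 Elkhorn=10 Greywater=21 Hollowpine=18 → close Greywater (overflow 14)
  21÷3 = 7 each, +1 to first 0
Round 2: Briarlake=17 Elkhorn=17 Hollowpine=25 → close Hollowpine (overflow 13)
  25÷2 = 12 each, +1 to first 1
Round 3: Briarlake=30 Elkhorn=29 → close Elkhorn (overflow 18)
  29÷1 = 29 each, +1 to first 0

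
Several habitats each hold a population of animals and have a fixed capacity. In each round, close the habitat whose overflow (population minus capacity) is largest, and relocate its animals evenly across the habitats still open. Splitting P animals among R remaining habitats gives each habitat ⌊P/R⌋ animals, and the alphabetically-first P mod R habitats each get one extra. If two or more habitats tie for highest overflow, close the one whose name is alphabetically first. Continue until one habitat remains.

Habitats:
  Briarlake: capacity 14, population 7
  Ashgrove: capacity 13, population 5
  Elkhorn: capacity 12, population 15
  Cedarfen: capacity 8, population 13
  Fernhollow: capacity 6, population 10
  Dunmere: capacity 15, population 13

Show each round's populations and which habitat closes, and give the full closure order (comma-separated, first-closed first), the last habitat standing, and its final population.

Round 1: Ashgrove=5 Briarlake=7 Cedarfen=13 Dunmere=13 Elkhorn=15 Fernhollow=10 → close Cedarfen (overflow 5)
  13÷5 = 2 each, +1 to first 3
Round 2: Ashgrove=8 Briarlake=10 Dunmere=16 Elkhorn=17 Fernhollow=12 → close Fernhollow (overflow 6)
  12÷4 = 3 each, +1 to first 0
Round 3: Ashgrove=11 Briarlake=13 Dunmere=19 Elkhorn=20 → close Elkhorn (overflow 8)
  20÷3 = 6 each, +1 to first 2
Round 4: Ashgrove=18 Briarlake=20 Dunmere=25 → close Dunmere (overflow 10)
  25÷2 = 12 each, +1 to first 1
Round 5: Ashgrove=31 Briarlake=32 → close Ashgrove (overflow 18)
  31÷1 = 31 each, +1 to first 0

Closure order: Cedarfen, Fernhollow, Elkhorn, Dunmere, Ashgrove
Last habitat: Briarlake with 63 animals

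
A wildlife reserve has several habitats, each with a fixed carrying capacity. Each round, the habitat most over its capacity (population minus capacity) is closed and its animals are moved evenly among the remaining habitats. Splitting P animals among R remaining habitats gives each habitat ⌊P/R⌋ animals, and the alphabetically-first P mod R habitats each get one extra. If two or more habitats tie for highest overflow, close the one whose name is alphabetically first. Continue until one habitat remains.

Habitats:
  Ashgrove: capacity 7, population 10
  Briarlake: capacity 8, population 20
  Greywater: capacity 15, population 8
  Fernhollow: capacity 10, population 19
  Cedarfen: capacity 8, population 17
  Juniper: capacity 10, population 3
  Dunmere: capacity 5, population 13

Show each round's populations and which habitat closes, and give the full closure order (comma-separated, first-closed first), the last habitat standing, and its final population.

Closure order: Briarlake, Cedarfen, Fernhollow, Dunmere, Ashgrove, Greywater
Last habitat: Juniper with 90 animals

Round 1: Ashgrove=10 Briarlake=20 Cedarfen=17 Dunmere=13 Fernhollow=19 Greywater=8 Juniper=3 → close Briarlake (overflow 12)
  20÷6 = 3 each, +1 to first 2
Round 2: Ashgrove=14 Cedarfen=21 Dunmere=16 Fernhollow=22 Greywater=11 Juniper=6 → close Cedarfen (overflow 13)
  21÷5 = 4 each, +1 to first 1
Round 3: Ashgrove=19 Dunmere=20 Fernhollow=26 Greywater=15 Juniper=10 → close Fernhollow (overflow 16)
  26÷4 = 6 each, +1 to first 2
Round 4: Ashgrove=26 Dunmere=27 Greywater=21 Juniper=16 → close Dunmere (overflow 22)
  27÷3 = 9 each, +1 to first 0
Round 5: Ashgrove=35 Greywater=30 Juniper=25 → close Ashgrove (overflow 28)
  35÷2 = 17 each, +1 to first 1
Round 6: Greywater=48 Juniper=42 → close Greywater (overflow 33)
  48÷1 = 48 each, +1 to first 0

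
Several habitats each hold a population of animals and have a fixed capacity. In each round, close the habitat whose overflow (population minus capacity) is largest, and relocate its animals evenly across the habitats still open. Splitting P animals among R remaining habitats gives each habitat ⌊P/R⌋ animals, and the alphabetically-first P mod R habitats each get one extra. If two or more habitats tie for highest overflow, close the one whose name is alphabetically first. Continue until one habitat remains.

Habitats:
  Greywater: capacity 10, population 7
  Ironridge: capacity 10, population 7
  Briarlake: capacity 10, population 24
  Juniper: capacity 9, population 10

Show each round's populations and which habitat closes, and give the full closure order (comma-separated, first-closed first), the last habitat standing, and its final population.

Round 1: Briarlake=24 Greywater=7 Ironridge=7 Juniper=10 → close Briarlake (overflow 14)
  24÷3 = 8 each, +1 to first 0
Round 2: Greywater=15 Ironridge=15 Juniper=18 → close Juniper (overflow 9)
  18÷2 = 9 each, +1 to first 0
Round 3: Greywater=24 Ironridge=24 → close Greywater (overflow 14)
  24÷1 = 24 each, +1 to first 0

Closure order: Briarlake, Juniper, Greywater
Last habitat: Ironridge with 48 animals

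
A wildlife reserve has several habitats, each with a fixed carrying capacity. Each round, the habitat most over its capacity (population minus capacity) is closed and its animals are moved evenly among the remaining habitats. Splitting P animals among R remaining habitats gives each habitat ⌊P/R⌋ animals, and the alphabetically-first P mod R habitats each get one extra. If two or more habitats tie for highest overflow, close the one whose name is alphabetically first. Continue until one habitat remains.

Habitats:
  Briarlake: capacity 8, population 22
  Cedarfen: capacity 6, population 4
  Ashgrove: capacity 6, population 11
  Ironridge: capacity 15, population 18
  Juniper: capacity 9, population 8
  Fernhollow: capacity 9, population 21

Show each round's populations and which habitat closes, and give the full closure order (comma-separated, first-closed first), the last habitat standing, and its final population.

Closure order: Briarlake, Fernhollow, Ashgrove, Ironridge, Cedarfen
Last habitat: Juniper with 84 animals

Round 1: Ashgrove=11 Briarlake=22 Cedarfen=4 Fernhollow=21 Ironridge=18 Juniper=8 → close Briarlake (overflow 14)
  22÷5 = 4 each, +1 to first 2
Round 2: Ashgrove=16 Cedarfen=9 Fernhollow=25 Ironridge=22 Juniper=12 → close Fernhollow (overflow 16)
  25÷4 = 6 each, +1 to first 1
Round 3: Ashgrove=23 Cedarfen=15 Ironridge=28 Juniper=18 → close Ashgrove (overflow 17)
  23÷3 = 7 each, +1 to first 2
Round 4: Cedarfen=23 Ironridge=36 Juniper=25 → close Ironridge (overflow 21)
  36÷2 = 18 each, +1 to first 0
Round 5: Cedarfen=41 Juniper=43 → close Cedarfen (overflow 35)
  41÷1 = 41 each, +1 to first 0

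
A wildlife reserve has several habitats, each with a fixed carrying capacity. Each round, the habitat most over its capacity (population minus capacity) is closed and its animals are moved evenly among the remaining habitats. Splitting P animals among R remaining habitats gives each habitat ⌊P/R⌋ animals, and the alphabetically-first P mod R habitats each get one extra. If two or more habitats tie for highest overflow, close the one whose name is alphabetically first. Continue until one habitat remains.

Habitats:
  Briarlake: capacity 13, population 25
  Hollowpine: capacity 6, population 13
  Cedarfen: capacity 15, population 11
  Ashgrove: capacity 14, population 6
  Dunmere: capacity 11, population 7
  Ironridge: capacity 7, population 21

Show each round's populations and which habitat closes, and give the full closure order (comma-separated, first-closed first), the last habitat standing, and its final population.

Round 1: Ashgrove=6 Briarlake=25 Cedarfen=11 Dunmere=7 Hollowpine=13 Ironridge=21 → close Ironridge (overflow 14)
  21÷5 = 4 each, +1 to first 1
Round 2: Ashgrove=11 Briarlake=29 Cedarfen=15 Dunmere=11 Hollowpine=17 → close Briarlake (overflow 16)
  29÷4 = 7 each, +1 to first 1
Round 3: Ashgrove=19 Cedarfen=22 Dunmere=18 Hollowpine=24 → close Hollowpine (overflow 18)
  24÷3 = 8 each, +1 to first 0
Round 4: Ashgrove=27 Cedarfen=30 Dunmere=26 → close Cedarfen (overflow 15)
  30÷2 = 15 each, +1 to first 0
Round 5: Ashgrove=42 Dunmere=41 → close Dunmere (overflow 30)
  41÷1 = 41 each, +1 to first 0

Closure order: Ironridge, Briarlake, Hollowpine, Cedarfen, Dunmere
Last habitat: Ashgrove with 83 animals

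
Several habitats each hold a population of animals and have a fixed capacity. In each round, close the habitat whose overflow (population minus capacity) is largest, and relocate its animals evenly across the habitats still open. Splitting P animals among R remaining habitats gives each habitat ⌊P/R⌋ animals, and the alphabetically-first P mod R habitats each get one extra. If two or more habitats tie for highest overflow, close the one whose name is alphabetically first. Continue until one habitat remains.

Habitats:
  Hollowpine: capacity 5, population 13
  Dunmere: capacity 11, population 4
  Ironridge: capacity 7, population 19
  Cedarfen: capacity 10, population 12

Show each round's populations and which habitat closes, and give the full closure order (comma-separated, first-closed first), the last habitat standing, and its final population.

Round 1: Cedarfen=12 Dunmere=4 Hollowpine=13 Ironridge=19 → close Ironridge (overflow 12)
  19÷3 = 6 each, +1 to first 1
Round 2: Cedarfen=19 Dunmere=10 Hollowpine=19 → close Hollowpine (overflow 14)
  19÷2 = 9 each, +1 to first 1
Round 3: Cedarfen=29 Dunmere=19 → close Cedarfen (overflow 19)
  29÷1 = 29 each, +1 to first 0

Closure order: Ironridge, Hollowpine, Cedarfen
Last habitat: Dunmere with 48 animals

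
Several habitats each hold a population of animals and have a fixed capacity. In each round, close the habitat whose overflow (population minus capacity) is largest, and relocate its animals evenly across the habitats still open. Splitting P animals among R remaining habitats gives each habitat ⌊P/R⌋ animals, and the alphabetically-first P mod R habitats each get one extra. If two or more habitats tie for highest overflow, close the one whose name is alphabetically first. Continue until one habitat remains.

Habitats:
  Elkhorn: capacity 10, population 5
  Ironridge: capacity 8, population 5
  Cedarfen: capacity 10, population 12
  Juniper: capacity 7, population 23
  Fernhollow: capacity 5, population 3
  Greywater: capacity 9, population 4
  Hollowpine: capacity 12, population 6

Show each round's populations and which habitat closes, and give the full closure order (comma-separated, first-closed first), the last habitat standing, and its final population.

Round 1: Cedarfen=12 Elkhorn=5 Fernhollow=3 Greywater=4 Hollowpine=6 Ironridge=5 Juniper=23 → close Juniper (overflow 16)
  23÷6 = 3 each, +1 to first 5
Round 2: Cedarfen=16 Elkhorn=9 Fernhollow=7 Greywater=8 Hollowpine=10 Ironridge=8 → close Cedarfen (overflow 6)
  16÷5 = 3 each, +1 to first 1
Round 3: Elkhorn=13 Fernhollow=10 Greywater=11 Hollowpine=13 Ironridge=11 → close Fernhollow (overflow 5)
  10÷4 = 2 each, +1 to first 2
Round 4: Elkhorn=16 Greywater=14 Hollowpine=15 Ironridge=13 → close Elkhorn (overflow 6)
  16÷3 = 5 each, +1 to first 1
Round 5: Greywater=20 Hollowpine=20 Ironridge=18 → close Greywater (overflow 11)
  20÷2 = 10 each, +1 to first 0
Round 6: Hollowpine=30 Ironridge=28 → close Ironridge (overflow 20)
  28÷1 = 28 each, +1 to first 0

Closure order: Juniper, Cedarfen, Fernhollow, Elkhorn, Greywater, Ironridge
Last habitat: Hollowpine with 58 animals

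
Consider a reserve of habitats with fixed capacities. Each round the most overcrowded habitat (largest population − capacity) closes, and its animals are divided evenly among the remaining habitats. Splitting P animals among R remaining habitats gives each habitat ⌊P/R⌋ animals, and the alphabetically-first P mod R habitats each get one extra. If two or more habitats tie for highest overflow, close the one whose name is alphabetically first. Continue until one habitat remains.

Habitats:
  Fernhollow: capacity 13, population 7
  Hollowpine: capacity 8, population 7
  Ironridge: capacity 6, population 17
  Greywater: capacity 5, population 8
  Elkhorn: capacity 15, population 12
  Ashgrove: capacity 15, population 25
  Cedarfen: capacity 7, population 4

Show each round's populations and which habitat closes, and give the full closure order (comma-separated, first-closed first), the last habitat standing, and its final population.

Round 1: Ashgrove=25 Cedarfen=4 Elkhorn=12 Fernhollow=7 Greywater=8 Hollowpine=7 Ironridge=17 → close Ironridge (overflow 11)
  17÷6 = 2 each, +1 to first 5
Round 2: Ashgrove=28 Cedarfen=7 Elkhorn=15 Fernhollow=10 Greywater=11 Hollowpine=9 → close Ashgrove (overflow 13)
  28÷5 = 5 each, +1 to first 3
Round 3: Cedarfen=13 Elkhorn=21 Fernhollow=16 Greywater=16 Hollowpine=14 → close Greywater (overflow 11)
  16÷4 = 4 each, +1 to first 0
Round 4: Cedarfen=17 Elkhorn=25 Fernhollow=20 Hollowpine=18 → close Cedarfen (overflow 10)
  17÷3 = 5 each, +1 to first 2
Round 5: Elkhorn=31 Fernhollow=26 Hollowpine=23 → close Elkhorn (overflow 16)
  31÷2 = 15 each, +1 to first 1
Round 6: Fernhollow=42 Hollowpine=38 → close Hollowpine (overflow 30)
  38÷1 = 38 each, +1 to first 0

Closure order: Ironridge, Ashgrove, Greywater, Cedarfen, Elkhorn, Hollowpine
Last habitat: Fernhollow with 80 animals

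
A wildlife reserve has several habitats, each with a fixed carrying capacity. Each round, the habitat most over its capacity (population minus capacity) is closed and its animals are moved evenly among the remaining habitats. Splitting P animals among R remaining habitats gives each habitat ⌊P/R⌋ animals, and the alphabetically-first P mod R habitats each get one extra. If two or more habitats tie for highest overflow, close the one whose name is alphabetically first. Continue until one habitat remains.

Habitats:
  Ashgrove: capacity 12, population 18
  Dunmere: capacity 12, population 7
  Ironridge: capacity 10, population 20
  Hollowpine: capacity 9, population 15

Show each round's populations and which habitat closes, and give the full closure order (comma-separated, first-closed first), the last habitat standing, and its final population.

Round 1: Ashgrove=18 Dunmere=7 Hollowpine=15 Ironridge=20 → close Ironridge (overflow 10)
  20÷3 = 6 each, +1 to first 2
Round 2: Ashgrove=25 Dunmere=14 Hollowpine=21 → close Ashgrove (overflow 13)
  25÷2 = 12 each, +1 to first 1
Round 3: Dunmere=27 Hollowpine=33 → close Hollowpine (overflow 24)
  33÷1 = 33 each, +1 to first 0

Closure order: Ironridge, Ashgrove, Hollowpine
Last habitat: Dunmere with 60 animals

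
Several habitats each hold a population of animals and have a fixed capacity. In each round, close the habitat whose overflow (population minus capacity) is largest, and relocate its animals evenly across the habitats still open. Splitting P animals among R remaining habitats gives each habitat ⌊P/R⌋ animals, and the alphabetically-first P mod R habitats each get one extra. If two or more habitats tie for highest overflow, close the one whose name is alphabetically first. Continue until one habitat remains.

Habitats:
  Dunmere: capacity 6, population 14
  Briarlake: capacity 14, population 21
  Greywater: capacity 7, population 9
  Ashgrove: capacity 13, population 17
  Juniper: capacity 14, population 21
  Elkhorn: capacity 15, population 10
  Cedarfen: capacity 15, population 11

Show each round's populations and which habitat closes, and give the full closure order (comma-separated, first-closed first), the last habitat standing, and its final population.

Round 1: Ashgrove=17 Briarlake=21 Cedarfen=11 Dunmere=14 Elkhorn=10 Greywater=9 Juniper=21 → close Dunmere (overflow 8)
  14÷6 = 2 each, +1 to first 2
Round 2: Ashgrove=20 Briarlake=24 Cedarfen=13 Elkhorn=12 Greywater=11 Juniper=23 → close Briarlake (overflow 10)
  24÷5 = 4 each, +1 to first 4
Round 3: Ashgrove=25 Cedarfen=18 Elkhorn=17 Greywater=16 Juniper=27 → close Juniper (overflow 13)
  27÷4 = 6 each, +1 to first 3
Round 4: Ashgrove=32 Cedarfen=25 Elkhorn=24 Greywater=22 → close Ashgrove (overflow 19)
  32÷3 = 10 each, +1 to first 2
Round 5: Cedarfen=36 Elkhorn=35 Greywater=32 → close Greywater (overflow 25)
  32÷2 = 16 each, +1 to first 0
Round 6: Cedarfen=52 Elkhorn=51 → close Cedarfen (overflow 37)
  52÷1 = 52 each, +1 to first 0

Closure order: Dunmere, Briarlake, Juniper, Ashgrove, Greywater, Cedarfen
Last habitat: Elkhorn with 103 animals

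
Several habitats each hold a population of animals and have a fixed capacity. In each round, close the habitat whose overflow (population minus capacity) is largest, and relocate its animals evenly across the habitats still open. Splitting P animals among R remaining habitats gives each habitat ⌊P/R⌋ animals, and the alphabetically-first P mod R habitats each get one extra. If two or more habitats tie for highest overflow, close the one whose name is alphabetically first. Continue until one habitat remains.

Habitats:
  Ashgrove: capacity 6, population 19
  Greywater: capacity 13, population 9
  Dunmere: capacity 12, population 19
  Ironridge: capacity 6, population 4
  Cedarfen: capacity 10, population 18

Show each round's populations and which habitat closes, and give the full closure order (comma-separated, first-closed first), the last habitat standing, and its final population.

Round 1: Ashgrove=19 Cedarfen=18 Dunmere=19 Greywater=9 Ironridge=4 → close Ashgrove (overflow 13)
  19÷4 = 4 each, +1 to first 3
Round 2: Cedarfen=23 Dunmere=24 Greywater=14 Ironridge=8 → close Cedarfen (overflow 13)
  23÷3 = 7 each, +1 to first 2
Round 3: Dunmere=32 Greywater=22 Ironridge=15 → close Dunmere (overflow 20)
  32÷2 = 16 each, +1 to first 0
Round 4: Greywater=38 Ironridge=31 → close Greywater (overflow 25)
  38÷1 = 38 each, +1 to first 0

Closure order: Ashgrove, Cedarfen, Dunmere, Greywater
Last habitat: Ironridge with 69 animals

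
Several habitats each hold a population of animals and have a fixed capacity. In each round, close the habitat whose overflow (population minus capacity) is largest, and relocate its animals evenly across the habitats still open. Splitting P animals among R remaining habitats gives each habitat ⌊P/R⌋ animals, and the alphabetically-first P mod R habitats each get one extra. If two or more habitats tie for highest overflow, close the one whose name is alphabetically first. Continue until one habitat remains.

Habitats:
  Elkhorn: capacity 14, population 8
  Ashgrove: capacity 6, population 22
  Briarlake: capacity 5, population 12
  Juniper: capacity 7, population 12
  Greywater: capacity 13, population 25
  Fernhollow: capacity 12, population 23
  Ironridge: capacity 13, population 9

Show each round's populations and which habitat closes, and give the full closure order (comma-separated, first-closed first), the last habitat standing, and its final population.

Closure order: Ashgrove, Greywater, Fernhollow, Briarlake, Juniper, Elkhorn
Last habitat: Ironridge with 111 animals

Round 1: Ashgrove=22 Briarlake=12 Elkhorn=8 Fernhollow=23 Greywater=25 Ironridge=9 Juniper=12 → close Ashgrove (overflow 16)
  22÷6 = 3 each, +1 to first 4
Round 2: Briarlake=16 Elkhorn=12 Fernhollow=27 Greywater=29 Ironridge=12 Juniper=15 → close Greywater (overflow 16)
  29÷5 = 5 each, +1 to first 4
Round 3: Briarlake=22 Elkhorn=18 Fernhollow=33 Ironridge=18 Juniper=20 → close Fernhollow (overflow 21)
  33÷4 = 8 each, +1 to first 1
Round 4: Briarlake=31 Elkhorn=26 Ironridge=26 Juniper=28 → close Briarlake (overflow 26)
  31÷3 = 10 each, +1 to first 1
Round 5: Elkhorn=37 Ironridge=36 Juniper=38 → close Juniper (overflow 31)
  38÷2 = 19 each, +1 to first 0
Round 6: Elkhorn=56 Ironridge=55 → close Elkhorn (overflow 42)
  56÷1 = 56 each, +1 to first 0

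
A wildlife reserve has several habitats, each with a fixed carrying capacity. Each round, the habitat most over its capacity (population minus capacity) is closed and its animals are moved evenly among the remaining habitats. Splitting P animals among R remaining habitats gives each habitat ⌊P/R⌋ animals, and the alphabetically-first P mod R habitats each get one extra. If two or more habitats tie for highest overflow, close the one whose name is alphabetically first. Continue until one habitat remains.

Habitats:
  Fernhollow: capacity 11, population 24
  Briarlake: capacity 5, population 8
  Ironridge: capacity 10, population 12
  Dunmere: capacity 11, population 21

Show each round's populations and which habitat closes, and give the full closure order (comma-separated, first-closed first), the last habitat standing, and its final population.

Closure order: Fernhollow, Dunmere, Briarlake
Last habitat: Ironridge with 65 animals

Round 1: Briarlake=8 Dunmere=21 Fernhollow=24 Ironridge=12 → close Fernhollow (overflow 13)
  24÷3 = 8 each, +1 to first 0
Round 2: Briarlake=16 Dunmere=29 Ironridge=20 → close Dunmere (overflow 18)
  29÷2 = 14 each, +1 to first 1
Round 3: Briarlake=31 Ironridge=34 → close Briarlake (overflow 26)
  31÷1 = 31 each, +1 to first 0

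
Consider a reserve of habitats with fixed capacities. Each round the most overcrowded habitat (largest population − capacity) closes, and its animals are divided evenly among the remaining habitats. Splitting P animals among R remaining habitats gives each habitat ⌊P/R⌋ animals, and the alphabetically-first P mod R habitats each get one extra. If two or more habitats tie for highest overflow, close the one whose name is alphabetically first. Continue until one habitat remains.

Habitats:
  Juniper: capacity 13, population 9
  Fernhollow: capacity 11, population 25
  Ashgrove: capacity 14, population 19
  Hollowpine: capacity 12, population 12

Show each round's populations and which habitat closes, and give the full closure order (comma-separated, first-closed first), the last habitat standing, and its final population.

Round 1: Ashgrove=19 Fernhollow=25 Hollowpine=12 Juniper=9 → close Fernhollow (overflow 14)
  25÷3 = 8 each, +1 to first 1
Round 2: Ashgrove=28 Hollowpine=20 Juniper=17 → close Ashgrove (overflow 14)
  28÷2 = 14 each, +1 to first 0
Round 3: Hollowpine=34 Juniper=31 → close Hollowpine (overflow 22)
  34÷1 = 34 each, +1 to first 0

Closure order: Fernhollow, Ashgrove, Hollowpine
Last habitat: Juniper with 65 animals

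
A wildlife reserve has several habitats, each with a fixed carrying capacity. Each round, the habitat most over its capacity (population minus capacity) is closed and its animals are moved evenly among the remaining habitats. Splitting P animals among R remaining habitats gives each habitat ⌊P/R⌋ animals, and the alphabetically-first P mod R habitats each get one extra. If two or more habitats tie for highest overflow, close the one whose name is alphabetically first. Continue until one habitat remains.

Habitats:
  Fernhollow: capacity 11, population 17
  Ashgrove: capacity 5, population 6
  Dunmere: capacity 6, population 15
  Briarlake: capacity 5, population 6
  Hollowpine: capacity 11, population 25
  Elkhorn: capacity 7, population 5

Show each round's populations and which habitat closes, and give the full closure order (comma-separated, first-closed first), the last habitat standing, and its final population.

Closure order: Hollowpine, Dunmere, Fernhollow, Ashgrove, Briarlake
Last habitat: Elkhorn with 74 animals

Round 1: Ashgrove=6 Briarlake=6 Dunmere=15 Elkhorn=5 Fernhollow=17 Hollowpine=25 → close Hollowpine (overflow 14)
  25÷5 = 5 each, +1 to first 0
Round 2: Ashgrove=11 Briarlake=11 Dunmere=20 Elkhorn=10 Fernhollow=22 → close Dunmere (overflow 14)
  20÷4 = 5 each, +1 to first 0
Round 3: Ashgrove=16 Briarlake=16 Elkhorn=15 Fernhollow=27 → close Fernhollow (overflow 16)
  27÷3 = 9 each, +1 to first 0
Round 4: Ashgrove=25 Briarlake=25 Elkhorn=24 → close Ashgrove (overflow 20)
  25÷2 = 12 each, +1 to first 1
Round 5: Briarlake=38 Elkhorn=36 → close Briarlake (overflow 33)
  38÷1 = 38 each, +1 to first 0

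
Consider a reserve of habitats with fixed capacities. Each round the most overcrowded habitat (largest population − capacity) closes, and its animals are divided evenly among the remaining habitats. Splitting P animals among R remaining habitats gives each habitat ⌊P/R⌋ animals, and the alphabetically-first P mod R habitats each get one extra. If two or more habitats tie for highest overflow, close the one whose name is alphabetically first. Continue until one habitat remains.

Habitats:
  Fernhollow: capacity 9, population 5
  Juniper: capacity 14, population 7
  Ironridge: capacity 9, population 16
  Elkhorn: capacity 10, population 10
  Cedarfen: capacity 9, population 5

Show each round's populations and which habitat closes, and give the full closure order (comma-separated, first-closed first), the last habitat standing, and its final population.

Round 1: Cedarfen=5 Elkhorn=10 Fernhollow=5 Ironridge=16 Juniper=7 → close Ironridge (overflow 7)
  16÷4 = 4 each, +1 to first 0
Round 2: Cedarfen=9 Elkhorn=14 Fernhollow=9 Juniper=11 → close Elkhorn (overflow 4)
  14÷3 = 4 each, +1 to first 2
Round 3: Cedarfen=14 Fernhollow=14 Juniper=15 → close Cedarfen (overflow 5)
  14÷2 = 7 each, +1 to first 0
Round 4: Fernhollow=21 Juniper=22 → close Fernhollow (overflow 12)
  21÷1 = 21 each, +1 to first 0

Closure order: Ironridge, Elkhorn, Cedarfen, Fernhollow
Last habitat: Juniper with 43 animals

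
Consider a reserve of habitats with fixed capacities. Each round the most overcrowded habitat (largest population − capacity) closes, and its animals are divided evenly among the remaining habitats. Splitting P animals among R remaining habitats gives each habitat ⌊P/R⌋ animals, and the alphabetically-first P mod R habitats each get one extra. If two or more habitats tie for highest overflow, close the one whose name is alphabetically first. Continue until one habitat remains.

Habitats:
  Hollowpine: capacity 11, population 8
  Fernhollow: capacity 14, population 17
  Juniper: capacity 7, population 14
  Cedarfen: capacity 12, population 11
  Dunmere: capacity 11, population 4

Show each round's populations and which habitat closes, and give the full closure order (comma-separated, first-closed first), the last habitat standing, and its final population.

Round 1: Cedarfen=11 Dunmere=4 Fernhollow=17 Hollowpine=8 Juniper=14 → close Juniper (overflow 7)
  14÷4 = 3 each, +1 to first 2
Round 2: Cedarfen=15 Dunmere=8 Fernhollow=20 Hollowpine=11 → close Fernhollow (overflow 6)
  20÷3 = 6 each, +1 to first 2
Round 3: Cedarfen=22 Dunmere=15 Hollowpine=17 → close Cedarfen (overflow 10)
  22÷2 = 11 each, +1 to first 0
Round 4: Dunmere=26 Hollowpine=28 → close Hollowpine (overflow 17)
  28÷1 = 28 each, +1 to first 0

Closure order: Juniper, Fernhollow, Cedarfen, Hollowpine
Last habitat: Dunmere with 54 animals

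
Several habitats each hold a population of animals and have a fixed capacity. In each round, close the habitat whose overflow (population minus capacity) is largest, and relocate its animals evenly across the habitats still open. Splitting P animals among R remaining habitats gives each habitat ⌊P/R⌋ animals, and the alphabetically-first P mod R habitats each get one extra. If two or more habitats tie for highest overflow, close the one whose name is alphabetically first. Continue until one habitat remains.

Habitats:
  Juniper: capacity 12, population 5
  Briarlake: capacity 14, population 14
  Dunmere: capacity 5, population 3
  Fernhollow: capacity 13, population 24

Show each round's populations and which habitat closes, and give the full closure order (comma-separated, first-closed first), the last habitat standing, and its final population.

Closure order: Fernhollow, Briarlake, Dunmere
Last habitat: Juniper with 46 animals

Round 1: Briarlake=14 Dunmere=3 Fernhollow=24 Juniper=5 → close Fernhollow (overflow 11)
  24÷3 = 8 each, +1 to first 0
Round 2: Briarlake=22 Dunmere=11 Juniper=13 → close Briarlake (overflow 8)
  22÷2 = 11 each, +1 to first 0
Round 3: Dunmere=22 Juniper=24 → close Dunmere (overflow 17)
  22÷1 = 22 each, +1 to first 0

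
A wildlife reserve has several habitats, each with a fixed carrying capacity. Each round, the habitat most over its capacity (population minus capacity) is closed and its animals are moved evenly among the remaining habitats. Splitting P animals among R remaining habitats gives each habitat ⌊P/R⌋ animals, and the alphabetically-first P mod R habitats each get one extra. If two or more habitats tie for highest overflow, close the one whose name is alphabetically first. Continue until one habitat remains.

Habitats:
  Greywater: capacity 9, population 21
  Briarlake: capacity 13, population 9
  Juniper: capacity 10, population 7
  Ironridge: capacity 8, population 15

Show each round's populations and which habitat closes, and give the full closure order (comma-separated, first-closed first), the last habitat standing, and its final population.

Round 1: Briarlake=9 Greywater=21 Ironridge=15 Juniper=7 → close Greywater (overflow 12)
  21÷3 = 7 each, +1 to first 0
Round 2: Briarlake=16 Ironridge=22 Juniper=14 → close Ironridge (overflow 14)
  22÷2 = 11 each, +1 to first 0
Round 3: Briarlake=27 Juniper=25 → close Juniper (overflow 15)
  25÷1 = 25 each, +1 to first 0

Closure order: Greywater, Ironridge, Juniper
Last habitat: Briarlake with 52 animals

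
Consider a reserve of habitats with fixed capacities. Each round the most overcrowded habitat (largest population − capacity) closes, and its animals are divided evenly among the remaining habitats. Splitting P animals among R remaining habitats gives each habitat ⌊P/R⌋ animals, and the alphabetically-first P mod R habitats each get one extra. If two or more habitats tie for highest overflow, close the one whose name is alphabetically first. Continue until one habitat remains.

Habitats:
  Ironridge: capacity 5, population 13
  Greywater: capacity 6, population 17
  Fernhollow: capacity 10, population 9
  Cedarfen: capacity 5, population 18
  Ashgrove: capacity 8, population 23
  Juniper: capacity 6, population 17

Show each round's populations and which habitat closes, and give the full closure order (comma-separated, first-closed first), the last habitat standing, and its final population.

Closure order: Ashgrove, Cedarfen, Greywater, Juniper, Ironridge
Last habitat: Fernhollow with 97 animals

Round 1: Ashgrove=23 Cedarfen=18 Fernhollow=9 Greywater=17 Ironridge=13 Juniper=17 → close Ashgrove (overflow 15)
  23÷5 = 4 each, +1 to first 3
Round 2: Cedarfen=23 Fernhollow=14 Greywater=22 Ironridge=17 Juniper=21 → close Cedarfen (overflow 18)
  23÷4 = 5 each, +1 to first 3
Round 3: Fernhollow=20 Greywater=28 Ironridge=23 Juniper=26 → close Greywater (overflow 22)
  28÷3 = 9 each, +1 to first 1
Round 4: Fernhollow=30 Ironridge=32 Juniper=35 → close Juniper (overflow 29)
  35÷2 = 17 each, +1 to first 1
Round 5: Fernhollow=48 Ironridge=49 → close Ironridge (overflow 44)
  49÷1 = 49 each, +1 to first 0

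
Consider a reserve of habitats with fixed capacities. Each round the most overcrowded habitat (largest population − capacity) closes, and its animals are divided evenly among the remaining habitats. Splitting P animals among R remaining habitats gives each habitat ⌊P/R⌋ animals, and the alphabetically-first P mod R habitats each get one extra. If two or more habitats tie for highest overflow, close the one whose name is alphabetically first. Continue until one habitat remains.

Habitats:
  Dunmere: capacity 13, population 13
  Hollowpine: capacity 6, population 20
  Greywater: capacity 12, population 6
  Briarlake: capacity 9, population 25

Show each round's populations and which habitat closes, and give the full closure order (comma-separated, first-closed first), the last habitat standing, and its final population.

Round 1: Briarlake=25 Dunmere=13 Greywater=6 Hollowpine=20 → close Briarlake (overflow 16)
  25÷3 = 8 each, +1 to first 1
Round 2: Dunmere=22 Greywater=14 Hollowpine=28 → close Hollowpine (overflow 22)
  28÷2 = 14 each, +1 to first 0
Round 3: Dunmere=36 Greywater=28 → close Dunmere (overflow 23)
  36÷1 = 36 each, +1 to first 0

Closure order: Briarlake, Hollowpine, Dunmere
Last habitat: Greywater with 64 animals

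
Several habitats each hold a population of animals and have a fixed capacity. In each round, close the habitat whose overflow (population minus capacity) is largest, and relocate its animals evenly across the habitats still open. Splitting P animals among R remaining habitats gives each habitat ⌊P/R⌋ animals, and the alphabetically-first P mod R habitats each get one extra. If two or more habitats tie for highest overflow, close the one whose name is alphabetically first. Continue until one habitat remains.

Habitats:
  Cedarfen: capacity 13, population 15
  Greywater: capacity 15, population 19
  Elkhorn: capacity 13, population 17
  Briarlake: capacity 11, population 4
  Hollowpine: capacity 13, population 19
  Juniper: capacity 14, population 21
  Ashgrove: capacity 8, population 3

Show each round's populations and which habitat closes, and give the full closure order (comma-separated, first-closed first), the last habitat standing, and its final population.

Closure order: Juniper, Hollowpine, Elkhorn, Greywater, Cedarfen, Ashgrove
Last habitat: Briarlake with 98 animals

Round 1: Ashgrove=3 Briarlake=4 Cedarfen=15 Elkhorn=17 Greywater=19 Hollowpine=19 Juniper=21 → close Juniper (overflow 7)
  21÷6 = 3 each, +1 to first 3
Round 2: Ashgrove=7 Briarlake=8 Cedarfen=19 Elkhorn=20 Greywater=22 Hollowpine=22 → close Hollowpine (overflow 9)
  22÷5 = 4 each, +1 to first 2
Round 3: Ashgrove=12 Briarlake=13 Cedarfen=23 Elkhorn=24 Greywater=26 → close Elkhorn (overflow 11)
  24÷4 = 6 each, +1 to first 0
Round 4: Ashgrove=18 Briarlake=19 Cedarfen=29 Greywater=32 → close Greywater (overflow 17)
  32÷3 = 10 each, +1 to first 2
Round 5: Ashgrove=29 Briarlake=30 Cedarfen=39 → close Cedarfen (overflow 26)
  39÷2 = 19 each, +1 to first 1
Round 6: Ashgrove=49 Briarlake=49 → close Ashgrove (overflow 41)
  49÷1 = 49 each, +1 to first 0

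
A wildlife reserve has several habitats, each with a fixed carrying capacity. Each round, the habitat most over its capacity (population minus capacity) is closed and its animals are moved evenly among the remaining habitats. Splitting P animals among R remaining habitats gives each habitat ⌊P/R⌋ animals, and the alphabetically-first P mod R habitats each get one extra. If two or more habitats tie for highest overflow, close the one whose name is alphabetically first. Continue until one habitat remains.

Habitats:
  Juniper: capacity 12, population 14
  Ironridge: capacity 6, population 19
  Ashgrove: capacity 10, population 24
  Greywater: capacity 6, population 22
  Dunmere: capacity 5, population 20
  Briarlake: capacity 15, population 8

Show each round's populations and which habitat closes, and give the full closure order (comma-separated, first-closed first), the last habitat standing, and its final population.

Closure order: Greywater, Ashgrove, Dunmere, Ironridge, Juniper
Last habitat: Briarlake with 107 animals

Round 1: Ashgrove=24 Briarlake=8 Dunmere=20 Greywater=22 Ironridge=19 Juniper=14 → close Greywater (overflow 16)
  22÷5 = 4 each, +1 to first 2
Round 2: Ashgrove=29 Briarlake=13 Dunmere=24 Ironridge=23 Juniper=18 → close Ashgrove (overflow 19)
  29÷4 = 7 each, +1 to first 1
Round 3: Briarlake=21 Dunmere=31 Ironridge=30 Juniper=25 → close Dunmere (overflow 26)
  31÷3 = 10 each, +1 to first 1
Round 4: Briarlake=32 Ironridge=40 Juniper=35 → close Ironridge (overflow 34)
  40÷2 = 20 each, +1 to first 0
Round 5: Briarlake=52 Juniper=55 → close Juniper (overflow 43)
  55÷1 = 55 each, +1 to first 0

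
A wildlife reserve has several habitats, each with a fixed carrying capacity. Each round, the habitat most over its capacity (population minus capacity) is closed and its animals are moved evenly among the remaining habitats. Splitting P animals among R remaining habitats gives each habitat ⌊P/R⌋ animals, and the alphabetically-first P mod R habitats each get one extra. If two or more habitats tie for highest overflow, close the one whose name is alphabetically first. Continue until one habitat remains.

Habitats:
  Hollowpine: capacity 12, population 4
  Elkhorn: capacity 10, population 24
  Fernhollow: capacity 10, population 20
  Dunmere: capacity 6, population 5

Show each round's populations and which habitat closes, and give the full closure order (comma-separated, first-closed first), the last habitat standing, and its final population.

Round 1: Dunmere=5 Elkhorn=24 Fernhollow=20 Hollowpine=4 → close Elkhorn (overflow 14)
  24÷3 = 8 each, +1 to first 0
Round 2: Dunmere=13 Fernhollow=28 Hollowpine=12 → close Fernhollow (overflow 18)
  28÷2 = 14 each, +1 to first 0
Round 3: Dunmere=27 Hollowpine=26 → close Dunmere (overflow 21)
  27÷1 = 27 each, +1 to first 0

Closure order: Elkhorn, Fernhollow, Dunmere
Last habitat: Hollowpine with 53 animals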